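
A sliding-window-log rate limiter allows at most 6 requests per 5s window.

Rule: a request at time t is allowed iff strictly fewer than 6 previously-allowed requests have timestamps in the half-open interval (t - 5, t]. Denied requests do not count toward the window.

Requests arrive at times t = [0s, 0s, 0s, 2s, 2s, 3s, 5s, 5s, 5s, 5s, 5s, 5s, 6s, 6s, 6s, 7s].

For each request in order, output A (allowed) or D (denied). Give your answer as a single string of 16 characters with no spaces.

Tracking allowed requests in the window:
  req#1 t=0s: ALLOW
  req#2 t=0s: ALLOW
  req#3 t=0s: ALLOW
  req#4 t=2s: ALLOW
  req#5 t=2s: ALLOW
  req#6 t=3s: ALLOW
  req#7 t=5s: ALLOW
  req#8 t=5s: ALLOW
  req#9 t=5s: ALLOW
  req#10 t=5s: DENY
  req#11 t=5s: DENY
  req#12 t=5s: DENY
  req#13 t=6s: DENY
  req#14 t=6s: DENY
  req#15 t=6s: DENY
  req#16 t=7s: ALLOW

Answer: AAAAAAAAADDDDDDA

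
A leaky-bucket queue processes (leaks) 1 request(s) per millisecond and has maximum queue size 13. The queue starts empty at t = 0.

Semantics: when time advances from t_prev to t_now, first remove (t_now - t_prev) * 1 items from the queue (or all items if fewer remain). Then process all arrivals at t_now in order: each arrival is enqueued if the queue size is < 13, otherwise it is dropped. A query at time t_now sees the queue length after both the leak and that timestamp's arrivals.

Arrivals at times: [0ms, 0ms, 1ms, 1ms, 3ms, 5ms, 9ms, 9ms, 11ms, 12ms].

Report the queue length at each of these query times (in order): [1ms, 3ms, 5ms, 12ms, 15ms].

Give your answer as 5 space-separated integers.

Answer: 3 2 1 1 0

Derivation:
Queue lengths at query times:
  query t=1ms: backlog = 3
  query t=3ms: backlog = 2
  query t=5ms: backlog = 1
  query t=12ms: backlog = 1
  query t=15ms: backlog = 0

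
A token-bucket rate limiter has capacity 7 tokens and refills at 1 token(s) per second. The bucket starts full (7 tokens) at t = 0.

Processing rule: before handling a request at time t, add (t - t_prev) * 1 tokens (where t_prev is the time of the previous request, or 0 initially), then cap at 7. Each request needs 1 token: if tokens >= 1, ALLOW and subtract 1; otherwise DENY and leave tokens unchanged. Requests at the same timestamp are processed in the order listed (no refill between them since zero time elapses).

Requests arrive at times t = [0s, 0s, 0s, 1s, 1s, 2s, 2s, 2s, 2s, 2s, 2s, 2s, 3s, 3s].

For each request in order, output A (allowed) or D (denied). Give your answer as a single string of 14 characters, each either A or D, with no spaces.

Answer: AAAAAAAAADDDAD

Derivation:
Simulating step by step:
  req#1 t=0s: ALLOW
  req#2 t=0s: ALLOW
  req#3 t=0s: ALLOW
  req#4 t=1s: ALLOW
  req#5 t=1s: ALLOW
  req#6 t=2s: ALLOW
  req#7 t=2s: ALLOW
  req#8 t=2s: ALLOW
  req#9 t=2s: ALLOW
  req#10 t=2s: DENY
  req#11 t=2s: DENY
  req#12 t=2s: DENY
  req#13 t=3s: ALLOW
  req#14 t=3s: DENY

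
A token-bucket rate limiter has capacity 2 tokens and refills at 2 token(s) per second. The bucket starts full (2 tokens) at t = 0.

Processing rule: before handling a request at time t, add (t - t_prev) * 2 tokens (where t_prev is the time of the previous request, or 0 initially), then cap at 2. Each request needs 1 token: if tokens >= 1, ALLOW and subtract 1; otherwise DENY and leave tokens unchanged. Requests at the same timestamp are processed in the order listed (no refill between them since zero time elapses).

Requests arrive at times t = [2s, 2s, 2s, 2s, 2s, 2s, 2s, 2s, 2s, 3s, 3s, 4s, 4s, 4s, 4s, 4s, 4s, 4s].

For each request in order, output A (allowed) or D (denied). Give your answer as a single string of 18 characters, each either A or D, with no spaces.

Simulating step by step:
  req#1 t=2s: ALLOW
  req#2 t=2s: ALLOW
  req#3 t=2s: DENY
  req#4 t=2s: DENY
  req#5 t=2s: DENY
  req#6 t=2s: DENY
  req#7 t=2s: DENY
  req#8 t=2s: DENY
  req#9 t=2s: DENY
  req#10 t=3s: ALLOW
  req#11 t=3s: ALLOW
  req#12 t=4s: ALLOW
  req#13 t=4s: ALLOW
  req#14 t=4s: DENY
  req#15 t=4s: DENY
  req#16 t=4s: DENY
  req#17 t=4s: DENY
  req#18 t=4s: DENY

Answer: AADDDDDDDAAAADDDDD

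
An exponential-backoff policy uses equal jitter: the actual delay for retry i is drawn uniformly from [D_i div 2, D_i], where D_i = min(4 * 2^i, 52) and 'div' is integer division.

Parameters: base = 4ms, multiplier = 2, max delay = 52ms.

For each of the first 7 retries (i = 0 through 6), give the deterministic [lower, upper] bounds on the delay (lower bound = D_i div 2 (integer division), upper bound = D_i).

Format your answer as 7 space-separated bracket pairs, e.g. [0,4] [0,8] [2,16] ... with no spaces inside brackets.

Answer: [2,4] [4,8] [8,16] [16,32] [26,52] [26,52] [26,52]

Derivation:
Computing bounds per retry:
  i=0: D_i=min(4*2^0,52)=4, bounds=[2,4]
  i=1: D_i=min(4*2^1,52)=8, bounds=[4,8]
  i=2: D_i=min(4*2^2,52)=16, bounds=[8,16]
  i=3: D_i=min(4*2^3,52)=32, bounds=[16,32]
  i=4: D_i=min(4*2^4,52)=52, bounds=[26,52]
  i=5: D_i=min(4*2^5,52)=52, bounds=[26,52]
  i=6: D_i=min(4*2^6,52)=52, bounds=[26,52]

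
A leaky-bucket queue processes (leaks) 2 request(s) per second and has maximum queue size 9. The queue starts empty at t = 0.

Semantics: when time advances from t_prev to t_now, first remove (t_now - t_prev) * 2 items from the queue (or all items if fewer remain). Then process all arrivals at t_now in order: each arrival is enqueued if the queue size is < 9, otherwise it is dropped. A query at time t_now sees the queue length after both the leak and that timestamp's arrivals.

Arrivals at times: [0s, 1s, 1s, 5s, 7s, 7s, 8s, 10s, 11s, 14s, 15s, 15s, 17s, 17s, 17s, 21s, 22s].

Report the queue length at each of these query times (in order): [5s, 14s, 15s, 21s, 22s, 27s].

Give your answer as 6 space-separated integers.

Answer: 1 1 2 1 1 0

Derivation:
Queue lengths at query times:
  query t=5s: backlog = 1
  query t=14s: backlog = 1
  query t=15s: backlog = 2
  query t=21s: backlog = 1
  query t=22s: backlog = 1
  query t=27s: backlog = 0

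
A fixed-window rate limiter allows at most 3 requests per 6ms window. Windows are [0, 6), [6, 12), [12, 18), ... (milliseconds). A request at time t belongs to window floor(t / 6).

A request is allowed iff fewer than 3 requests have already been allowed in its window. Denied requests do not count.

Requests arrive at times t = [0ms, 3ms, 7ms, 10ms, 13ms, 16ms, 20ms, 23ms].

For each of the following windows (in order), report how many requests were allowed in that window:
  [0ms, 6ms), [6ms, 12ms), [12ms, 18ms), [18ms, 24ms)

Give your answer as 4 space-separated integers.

Answer: 2 2 2 2

Derivation:
Processing requests:
  req#1 t=0ms (window 0): ALLOW
  req#2 t=3ms (window 0): ALLOW
  req#3 t=7ms (window 1): ALLOW
  req#4 t=10ms (window 1): ALLOW
  req#5 t=13ms (window 2): ALLOW
  req#6 t=16ms (window 2): ALLOW
  req#7 t=20ms (window 3): ALLOW
  req#8 t=23ms (window 3): ALLOW

Allowed counts by window: 2 2 2 2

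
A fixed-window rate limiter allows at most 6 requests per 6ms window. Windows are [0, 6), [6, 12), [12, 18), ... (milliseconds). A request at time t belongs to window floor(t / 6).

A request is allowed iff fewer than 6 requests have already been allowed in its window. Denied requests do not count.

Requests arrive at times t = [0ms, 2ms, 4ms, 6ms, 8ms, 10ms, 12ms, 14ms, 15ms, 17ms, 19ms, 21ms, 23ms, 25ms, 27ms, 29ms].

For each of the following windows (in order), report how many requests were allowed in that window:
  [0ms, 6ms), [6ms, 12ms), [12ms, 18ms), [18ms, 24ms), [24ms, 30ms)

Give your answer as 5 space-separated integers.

Answer: 3 3 4 3 3

Derivation:
Processing requests:
  req#1 t=0ms (window 0): ALLOW
  req#2 t=2ms (window 0): ALLOW
  req#3 t=4ms (window 0): ALLOW
  req#4 t=6ms (window 1): ALLOW
  req#5 t=8ms (window 1): ALLOW
  req#6 t=10ms (window 1): ALLOW
  req#7 t=12ms (window 2): ALLOW
  req#8 t=14ms (window 2): ALLOW
  req#9 t=15ms (window 2): ALLOW
  req#10 t=17ms (window 2): ALLOW
  req#11 t=19ms (window 3): ALLOW
  req#12 t=21ms (window 3): ALLOW
  req#13 t=23ms (window 3): ALLOW
  req#14 t=25ms (window 4): ALLOW
  req#15 t=27ms (window 4): ALLOW
  req#16 t=29ms (window 4): ALLOW

Allowed counts by window: 3 3 4 3 3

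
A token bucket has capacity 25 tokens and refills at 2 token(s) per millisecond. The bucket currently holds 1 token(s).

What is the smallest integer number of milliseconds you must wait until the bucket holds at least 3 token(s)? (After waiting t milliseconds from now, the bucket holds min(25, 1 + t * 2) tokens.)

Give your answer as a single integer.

Answer: 1

Derivation:
Need 1 + t * 2 >= 3, so t >= 2/2.
Smallest integer t = ceil(2/2) = 1.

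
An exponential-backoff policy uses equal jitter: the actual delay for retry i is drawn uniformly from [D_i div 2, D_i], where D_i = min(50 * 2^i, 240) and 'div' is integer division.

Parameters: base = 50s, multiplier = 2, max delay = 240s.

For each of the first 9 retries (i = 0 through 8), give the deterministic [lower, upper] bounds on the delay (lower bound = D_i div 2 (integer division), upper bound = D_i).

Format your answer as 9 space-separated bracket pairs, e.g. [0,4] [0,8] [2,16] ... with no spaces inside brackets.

Computing bounds per retry:
  i=0: D_i=min(50*2^0,240)=50, bounds=[25,50]
  i=1: D_i=min(50*2^1,240)=100, bounds=[50,100]
  i=2: D_i=min(50*2^2,240)=200, bounds=[100,200]
  i=3: D_i=min(50*2^3,240)=240, bounds=[120,240]
  i=4: D_i=min(50*2^4,240)=240, bounds=[120,240]
  i=5: D_i=min(50*2^5,240)=240, bounds=[120,240]
  i=6: D_i=min(50*2^6,240)=240, bounds=[120,240]
  i=7: D_i=min(50*2^7,240)=240, bounds=[120,240]
  i=8: D_i=min(50*2^8,240)=240, bounds=[120,240]

Answer: [25,50] [50,100] [100,200] [120,240] [120,240] [120,240] [120,240] [120,240] [120,240]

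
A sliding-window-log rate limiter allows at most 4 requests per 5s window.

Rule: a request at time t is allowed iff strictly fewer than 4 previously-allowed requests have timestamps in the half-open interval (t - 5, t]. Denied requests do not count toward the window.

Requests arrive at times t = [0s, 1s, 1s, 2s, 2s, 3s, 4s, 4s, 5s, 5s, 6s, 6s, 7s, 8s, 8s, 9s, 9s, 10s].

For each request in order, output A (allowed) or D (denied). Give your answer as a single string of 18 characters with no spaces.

Answer: AAAADDDDADAAADDDDA

Derivation:
Tracking allowed requests in the window:
  req#1 t=0s: ALLOW
  req#2 t=1s: ALLOW
  req#3 t=1s: ALLOW
  req#4 t=2s: ALLOW
  req#5 t=2s: DENY
  req#6 t=3s: DENY
  req#7 t=4s: DENY
  req#8 t=4s: DENY
  req#9 t=5s: ALLOW
  req#10 t=5s: DENY
  req#11 t=6s: ALLOW
  req#12 t=6s: ALLOW
  req#13 t=7s: ALLOW
  req#14 t=8s: DENY
  req#15 t=8s: DENY
  req#16 t=9s: DENY
  req#17 t=9s: DENY
  req#18 t=10s: ALLOW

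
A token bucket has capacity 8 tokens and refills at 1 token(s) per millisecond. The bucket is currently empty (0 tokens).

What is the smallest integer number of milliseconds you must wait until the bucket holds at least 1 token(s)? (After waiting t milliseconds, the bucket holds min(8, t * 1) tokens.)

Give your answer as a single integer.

Need t * 1 >= 1, so t >= 1/1.
Smallest integer t = ceil(1/1) = 1.

Answer: 1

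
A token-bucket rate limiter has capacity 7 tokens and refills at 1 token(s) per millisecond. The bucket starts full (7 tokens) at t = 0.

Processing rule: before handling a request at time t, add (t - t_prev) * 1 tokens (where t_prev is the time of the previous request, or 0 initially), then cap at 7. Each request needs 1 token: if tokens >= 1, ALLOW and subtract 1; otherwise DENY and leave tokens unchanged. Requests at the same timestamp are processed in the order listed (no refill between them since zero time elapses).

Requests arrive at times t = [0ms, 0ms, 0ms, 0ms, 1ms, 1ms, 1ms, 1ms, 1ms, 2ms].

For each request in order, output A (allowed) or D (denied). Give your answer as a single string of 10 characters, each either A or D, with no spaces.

Answer: AAAAAAAADA

Derivation:
Simulating step by step:
  req#1 t=0ms: ALLOW
  req#2 t=0ms: ALLOW
  req#3 t=0ms: ALLOW
  req#4 t=0ms: ALLOW
  req#5 t=1ms: ALLOW
  req#6 t=1ms: ALLOW
  req#7 t=1ms: ALLOW
  req#8 t=1ms: ALLOW
  req#9 t=1ms: DENY
  req#10 t=2ms: ALLOW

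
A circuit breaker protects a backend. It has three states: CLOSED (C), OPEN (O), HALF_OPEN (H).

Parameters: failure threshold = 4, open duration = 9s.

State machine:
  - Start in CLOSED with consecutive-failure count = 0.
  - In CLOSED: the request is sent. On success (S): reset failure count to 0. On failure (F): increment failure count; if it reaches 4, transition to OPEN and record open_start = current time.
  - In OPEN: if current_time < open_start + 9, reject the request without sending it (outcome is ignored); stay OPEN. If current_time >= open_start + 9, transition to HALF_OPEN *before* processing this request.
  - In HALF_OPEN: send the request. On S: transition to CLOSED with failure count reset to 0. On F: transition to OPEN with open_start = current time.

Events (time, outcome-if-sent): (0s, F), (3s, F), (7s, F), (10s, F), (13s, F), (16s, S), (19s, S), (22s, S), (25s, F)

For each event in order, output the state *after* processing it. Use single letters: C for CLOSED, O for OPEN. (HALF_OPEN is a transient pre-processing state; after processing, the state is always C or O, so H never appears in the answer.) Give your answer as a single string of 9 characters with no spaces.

State after each event:
  event#1 t=0s outcome=F: state=CLOSED
  event#2 t=3s outcome=F: state=CLOSED
  event#3 t=7s outcome=F: state=CLOSED
  event#4 t=10s outcome=F: state=OPEN
  event#5 t=13s outcome=F: state=OPEN
  event#6 t=16s outcome=S: state=OPEN
  event#7 t=19s outcome=S: state=CLOSED
  event#8 t=22s outcome=S: state=CLOSED
  event#9 t=25s outcome=F: state=CLOSED

Answer: CCCOOOCCC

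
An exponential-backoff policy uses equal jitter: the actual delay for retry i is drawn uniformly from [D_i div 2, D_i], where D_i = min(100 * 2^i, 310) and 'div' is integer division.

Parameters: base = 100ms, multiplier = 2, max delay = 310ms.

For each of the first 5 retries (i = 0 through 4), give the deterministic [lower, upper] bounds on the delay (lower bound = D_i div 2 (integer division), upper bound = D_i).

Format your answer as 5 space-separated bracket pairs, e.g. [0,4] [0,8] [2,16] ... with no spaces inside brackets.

Computing bounds per retry:
  i=0: D_i=min(100*2^0,310)=100, bounds=[50,100]
  i=1: D_i=min(100*2^1,310)=200, bounds=[100,200]
  i=2: D_i=min(100*2^2,310)=310, bounds=[155,310]
  i=3: D_i=min(100*2^3,310)=310, bounds=[155,310]
  i=4: D_i=min(100*2^4,310)=310, bounds=[155,310]

Answer: [50,100] [100,200] [155,310] [155,310] [155,310]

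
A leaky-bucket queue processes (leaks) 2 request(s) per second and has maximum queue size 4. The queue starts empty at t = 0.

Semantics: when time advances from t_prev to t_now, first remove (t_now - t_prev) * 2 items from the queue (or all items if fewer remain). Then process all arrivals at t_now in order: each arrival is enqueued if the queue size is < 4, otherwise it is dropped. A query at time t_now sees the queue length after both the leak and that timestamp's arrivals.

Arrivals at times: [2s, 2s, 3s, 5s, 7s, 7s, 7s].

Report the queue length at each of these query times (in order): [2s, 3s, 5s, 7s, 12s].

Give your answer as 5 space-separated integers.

Answer: 2 1 1 3 0

Derivation:
Queue lengths at query times:
  query t=2s: backlog = 2
  query t=3s: backlog = 1
  query t=5s: backlog = 1
  query t=7s: backlog = 3
  query t=12s: backlog = 0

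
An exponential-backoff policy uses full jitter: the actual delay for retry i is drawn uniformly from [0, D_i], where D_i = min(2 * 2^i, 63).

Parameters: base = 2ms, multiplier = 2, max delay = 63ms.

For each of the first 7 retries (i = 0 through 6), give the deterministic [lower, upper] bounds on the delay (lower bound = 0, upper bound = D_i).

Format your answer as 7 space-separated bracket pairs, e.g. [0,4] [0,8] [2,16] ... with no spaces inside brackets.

Answer: [0,2] [0,4] [0,8] [0,16] [0,32] [0,63] [0,63]

Derivation:
Computing bounds per retry:
  i=0: D_i=min(2*2^0,63)=2, bounds=[0,2]
  i=1: D_i=min(2*2^1,63)=4, bounds=[0,4]
  i=2: D_i=min(2*2^2,63)=8, bounds=[0,8]
  i=3: D_i=min(2*2^3,63)=16, bounds=[0,16]
  i=4: D_i=min(2*2^4,63)=32, bounds=[0,32]
  i=5: D_i=min(2*2^5,63)=63, bounds=[0,63]
  i=6: D_i=min(2*2^6,63)=63, bounds=[0,63]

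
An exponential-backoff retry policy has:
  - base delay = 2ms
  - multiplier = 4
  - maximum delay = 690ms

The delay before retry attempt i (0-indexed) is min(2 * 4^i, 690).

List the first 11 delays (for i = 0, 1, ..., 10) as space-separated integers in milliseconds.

Computing each delay:
  i=0: min(2*4^0, 690) = 2
  i=1: min(2*4^1, 690) = 8
  i=2: min(2*4^2, 690) = 32
  i=3: min(2*4^3, 690) = 128
  i=4: min(2*4^4, 690) = 512
  i=5: min(2*4^5, 690) = 690
  i=6: min(2*4^6, 690) = 690
  i=7: min(2*4^7, 690) = 690
  i=8: min(2*4^8, 690) = 690
  i=9: min(2*4^9, 690) = 690
  i=10: min(2*4^10, 690) = 690

Answer: 2 8 32 128 512 690 690 690 690 690 690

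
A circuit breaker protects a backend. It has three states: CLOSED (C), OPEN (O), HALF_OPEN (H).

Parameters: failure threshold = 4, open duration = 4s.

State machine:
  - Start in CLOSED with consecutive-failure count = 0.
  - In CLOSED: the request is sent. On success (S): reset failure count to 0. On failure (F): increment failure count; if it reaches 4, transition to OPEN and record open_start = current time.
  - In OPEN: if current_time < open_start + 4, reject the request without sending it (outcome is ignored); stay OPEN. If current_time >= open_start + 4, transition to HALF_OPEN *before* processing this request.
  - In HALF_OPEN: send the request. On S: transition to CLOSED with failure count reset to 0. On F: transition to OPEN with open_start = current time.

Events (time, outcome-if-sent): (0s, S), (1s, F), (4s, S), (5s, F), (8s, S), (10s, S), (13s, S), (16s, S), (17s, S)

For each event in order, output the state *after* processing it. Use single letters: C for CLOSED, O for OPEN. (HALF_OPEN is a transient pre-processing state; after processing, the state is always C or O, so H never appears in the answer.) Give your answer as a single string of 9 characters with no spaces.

Answer: CCCCCCCCC

Derivation:
State after each event:
  event#1 t=0s outcome=S: state=CLOSED
  event#2 t=1s outcome=F: state=CLOSED
  event#3 t=4s outcome=S: state=CLOSED
  event#4 t=5s outcome=F: state=CLOSED
  event#5 t=8s outcome=S: state=CLOSED
  event#6 t=10s outcome=S: state=CLOSED
  event#7 t=13s outcome=S: state=CLOSED
  event#8 t=16s outcome=S: state=CLOSED
  event#9 t=17s outcome=S: state=CLOSED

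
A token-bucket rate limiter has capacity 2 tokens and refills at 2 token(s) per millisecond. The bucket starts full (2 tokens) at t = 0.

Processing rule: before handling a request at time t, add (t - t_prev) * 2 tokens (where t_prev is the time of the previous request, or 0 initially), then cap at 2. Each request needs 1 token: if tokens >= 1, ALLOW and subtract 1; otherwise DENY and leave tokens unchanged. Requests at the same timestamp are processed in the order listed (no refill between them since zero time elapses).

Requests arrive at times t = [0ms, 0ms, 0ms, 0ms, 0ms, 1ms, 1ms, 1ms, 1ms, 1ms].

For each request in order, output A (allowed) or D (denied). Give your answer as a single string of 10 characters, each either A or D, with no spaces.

Answer: AADDDAADDD

Derivation:
Simulating step by step:
  req#1 t=0ms: ALLOW
  req#2 t=0ms: ALLOW
  req#3 t=0ms: DENY
  req#4 t=0ms: DENY
  req#5 t=0ms: DENY
  req#6 t=1ms: ALLOW
  req#7 t=1ms: ALLOW
  req#8 t=1ms: DENY
  req#9 t=1ms: DENY
  req#10 t=1ms: DENY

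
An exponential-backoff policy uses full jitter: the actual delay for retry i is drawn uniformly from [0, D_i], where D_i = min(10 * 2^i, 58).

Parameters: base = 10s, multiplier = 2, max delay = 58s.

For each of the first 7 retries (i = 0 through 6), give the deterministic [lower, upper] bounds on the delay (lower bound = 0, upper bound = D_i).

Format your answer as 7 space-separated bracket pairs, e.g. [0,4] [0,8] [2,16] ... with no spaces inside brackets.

Answer: [0,10] [0,20] [0,40] [0,58] [0,58] [0,58] [0,58]

Derivation:
Computing bounds per retry:
  i=0: D_i=min(10*2^0,58)=10, bounds=[0,10]
  i=1: D_i=min(10*2^1,58)=20, bounds=[0,20]
  i=2: D_i=min(10*2^2,58)=40, bounds=[0,40]
  i=3: D_i=min(10*2^3,58)=58, bounds=[0,58]
  i=4: D_i=min(10*2^4,58)=58, bounds=[0,58]
  i=5: D_i=min(10*2^5,58)=58, bounds=[0,58]
  i=6: D_i=min(10*2^6,58)=58, bounds=[0,58]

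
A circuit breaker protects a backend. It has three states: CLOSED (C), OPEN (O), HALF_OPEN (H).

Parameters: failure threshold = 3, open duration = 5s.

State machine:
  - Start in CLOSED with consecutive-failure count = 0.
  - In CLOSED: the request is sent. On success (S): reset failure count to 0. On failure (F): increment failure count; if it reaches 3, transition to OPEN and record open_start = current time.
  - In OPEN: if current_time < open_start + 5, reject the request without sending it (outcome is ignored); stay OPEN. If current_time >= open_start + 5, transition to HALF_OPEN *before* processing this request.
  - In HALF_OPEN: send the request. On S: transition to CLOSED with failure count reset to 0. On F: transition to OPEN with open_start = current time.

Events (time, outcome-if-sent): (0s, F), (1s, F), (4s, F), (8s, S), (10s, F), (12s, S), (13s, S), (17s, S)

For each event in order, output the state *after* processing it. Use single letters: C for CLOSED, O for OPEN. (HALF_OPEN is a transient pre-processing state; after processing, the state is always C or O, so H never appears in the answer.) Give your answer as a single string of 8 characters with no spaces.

Answer: CCOOOOOC

Derivation:
State after each event:
  event#1 t=0s outcome=F: state=CLOSED
  event#2 t=1s outcome=F: state=CLOSED
  event#3 t=4s outcome=F: state=OPEN
  event#4 t=8s outcome=S: state=OPEN
  event#5 t=10s outcome=F: state=OPEN
  event#6 t=12s outcome=S: state=OPEN
  event#7 t=13s outcome=S: state=OPEN
  event#8 t=17s outcome=S: state=CLOSED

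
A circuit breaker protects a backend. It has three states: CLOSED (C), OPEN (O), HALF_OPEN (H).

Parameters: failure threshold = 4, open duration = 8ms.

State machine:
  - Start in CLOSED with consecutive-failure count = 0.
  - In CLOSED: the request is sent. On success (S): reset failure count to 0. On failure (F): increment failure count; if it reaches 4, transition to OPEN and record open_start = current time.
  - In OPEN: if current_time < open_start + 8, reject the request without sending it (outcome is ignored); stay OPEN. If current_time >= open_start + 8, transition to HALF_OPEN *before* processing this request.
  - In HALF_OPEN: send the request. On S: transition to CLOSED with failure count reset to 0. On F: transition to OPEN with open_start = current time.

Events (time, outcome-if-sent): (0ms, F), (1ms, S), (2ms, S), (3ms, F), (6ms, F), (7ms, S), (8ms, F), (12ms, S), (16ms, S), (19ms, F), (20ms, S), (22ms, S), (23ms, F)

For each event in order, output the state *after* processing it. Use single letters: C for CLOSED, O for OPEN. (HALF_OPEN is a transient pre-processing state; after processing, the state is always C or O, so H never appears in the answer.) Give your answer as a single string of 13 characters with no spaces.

Answer: CCCCCCCCCCCCC

Derivation:
State after each event:
  event#1 t=0ms outcome=F: state=CLOSED
  event#2 t=1ms outcome=S: state=CLOSED
  event#3 t=2ms outcome=S: state=CLOSED
  event#4 t=3ms outcome=F: state=CLOSED
  event#5 t=6ms outcome=F: state=CLOSED
  event#6 t=7ms outcome=S: state=CLOSED
  event#7 t=8ms outcome=F: state=CLOSED
  event#8 t=12ms outcome=S: state=CLOSED
  event#9 t=16ms outcome=S: state=CLOSED
  event#10 t=19ms outcome=F: state=CLOSED
  event#11 t=20ms outcome=S: state=CLOSED
  event#12 t=22ms outcome=S: state=CLOSED
  event#13 t=23ms outcome=F: state=CLOSED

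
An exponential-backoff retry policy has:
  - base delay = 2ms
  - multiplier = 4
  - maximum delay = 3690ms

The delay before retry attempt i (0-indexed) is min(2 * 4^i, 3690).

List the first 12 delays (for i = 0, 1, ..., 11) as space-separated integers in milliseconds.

Answer: 2 8 32 128 512 2048 3690 3690 3690 3690 3690 3690

Derivation:
Computing each delay:
  i=0: min(2*4^0, 3690) = 2
  i=1: min(2*4^1, 3690) = 8
  i=2: min(2*4^2, 3690) = 32
  i=3: min(2*4^3, 3690) = 128
  i=4: min(2*4^4, 3690) = 512
  i=5: min(2*4^5, 3690) = 2048
  i=6: min(2*4^6, 3690) = 3690
  i=7: min(2*4^7, 3690) = 3690
  i=8: min(2*4^8, 3690) = 3690
  i=9: min(2*4^9, 3690) = 3690
  i=10: min(2*4^10, 3690) = 3690
  i=11: min(2*4^11, 3690) = 3690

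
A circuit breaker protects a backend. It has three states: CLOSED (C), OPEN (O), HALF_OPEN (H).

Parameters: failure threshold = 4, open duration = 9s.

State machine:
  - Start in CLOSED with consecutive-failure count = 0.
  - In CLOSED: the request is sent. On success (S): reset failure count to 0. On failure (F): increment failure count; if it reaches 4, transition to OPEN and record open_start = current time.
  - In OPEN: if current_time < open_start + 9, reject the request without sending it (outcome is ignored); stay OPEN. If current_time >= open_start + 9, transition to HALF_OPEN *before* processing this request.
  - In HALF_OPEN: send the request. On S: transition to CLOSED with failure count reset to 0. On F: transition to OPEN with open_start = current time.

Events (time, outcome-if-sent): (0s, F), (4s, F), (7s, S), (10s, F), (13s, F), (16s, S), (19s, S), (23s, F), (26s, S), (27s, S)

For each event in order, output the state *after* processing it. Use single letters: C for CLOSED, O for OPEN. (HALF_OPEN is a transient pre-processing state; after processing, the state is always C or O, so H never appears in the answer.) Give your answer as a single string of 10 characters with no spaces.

Answer: CCCCCCCCCC

Derivation:
State after each event:
  event#1 t=0s outcome=F: state=CLOSED
  event#2 t=4s outcome=F: state=CLOSED
  event#3 t=7s outcome=S: state=CLOSED
  event#4 t=10s outcome=F: state=CLOSED
  event#5 t=13s outcome=F: state=CLOSED
  event#6 t=16s outcome=S: state=CLOSED
  event#7 t=19s outcome=S: state=CLOSED
  event#8 t=23s outcome=F: state=CLOSED
  event#9 t=26s outcome=S: state=CLOSED
  event#10 t=27s outcome=S: state=CLOSED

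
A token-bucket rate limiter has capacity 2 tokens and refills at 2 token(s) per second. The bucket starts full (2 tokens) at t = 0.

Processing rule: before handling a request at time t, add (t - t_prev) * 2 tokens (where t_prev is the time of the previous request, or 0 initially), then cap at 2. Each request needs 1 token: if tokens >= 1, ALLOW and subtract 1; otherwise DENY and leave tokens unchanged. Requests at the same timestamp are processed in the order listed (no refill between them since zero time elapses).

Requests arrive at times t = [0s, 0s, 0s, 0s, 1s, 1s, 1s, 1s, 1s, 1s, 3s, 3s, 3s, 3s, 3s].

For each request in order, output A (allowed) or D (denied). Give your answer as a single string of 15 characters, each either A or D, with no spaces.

Answer: AADDAADDDDAADDD

Derivation:
Simulating step by step:
  req#1 t=0s: ALLOW
  req#2 t=0s: ALLOW
  req#3 t=0s: DENY
  req#4 t=0s: DENY
  req#5 t=1s: ALLOW
  req#6 t=1s: ALLOW
  req#7 t=1s: DENY
  req#8 t=1s: DENY
  req#9 t=1s: DENY
  req#10 t=1s: DENY
  req#11 t=3s: ALLOW
  req#12 t=3s: ALLOW
  req#13 t=3s: DENY
  req#14 t=3s: DENY
  req#15 t=3s: DENY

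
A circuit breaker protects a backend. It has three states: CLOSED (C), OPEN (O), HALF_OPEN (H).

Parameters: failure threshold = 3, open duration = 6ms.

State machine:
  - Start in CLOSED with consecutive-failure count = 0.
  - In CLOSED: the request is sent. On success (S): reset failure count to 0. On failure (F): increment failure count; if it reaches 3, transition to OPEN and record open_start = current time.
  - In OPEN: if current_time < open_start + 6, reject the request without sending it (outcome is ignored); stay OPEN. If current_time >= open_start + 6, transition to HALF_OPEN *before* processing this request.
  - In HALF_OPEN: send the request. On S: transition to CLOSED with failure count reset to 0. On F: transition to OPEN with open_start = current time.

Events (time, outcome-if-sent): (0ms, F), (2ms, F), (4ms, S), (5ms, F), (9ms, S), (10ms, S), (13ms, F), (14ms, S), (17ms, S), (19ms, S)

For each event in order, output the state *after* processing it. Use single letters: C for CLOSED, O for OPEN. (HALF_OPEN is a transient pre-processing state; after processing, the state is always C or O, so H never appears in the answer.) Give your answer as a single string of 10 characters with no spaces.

State after each event:
  event#1 t=0ms outcome=F: state=CLOSED
  event#2 t=2ms outcome=F: state=CLOSED
  event#3 t=4ms outcome=S: state=CLOSED
  event#4 t=5ms outcome=F: state=CLOSED
  event#5 t=9ms outcome=S: state=CLOSED
  event#6 t=10ms outcome=S: state=CLOSED
  event#7 t=13ms outcome=F: state=CLOSED
  event#8 t=14ms outcome=S: state=CLOSED
  event#9 t=17ms outcome=S: state=CLOSED
  event#10 t=19ms outcome=S: state=CLOSED

Answer: CCCCCCCCCC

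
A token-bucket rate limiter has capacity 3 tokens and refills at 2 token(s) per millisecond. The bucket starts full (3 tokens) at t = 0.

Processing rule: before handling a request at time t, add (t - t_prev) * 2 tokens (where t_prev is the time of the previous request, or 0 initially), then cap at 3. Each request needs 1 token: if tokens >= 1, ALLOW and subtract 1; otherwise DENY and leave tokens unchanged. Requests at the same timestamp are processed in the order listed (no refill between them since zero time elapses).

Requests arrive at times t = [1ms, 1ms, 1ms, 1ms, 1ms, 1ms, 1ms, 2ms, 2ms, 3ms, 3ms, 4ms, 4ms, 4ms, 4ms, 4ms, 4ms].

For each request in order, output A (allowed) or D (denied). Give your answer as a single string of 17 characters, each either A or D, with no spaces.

Simulating step by step:
  req#1 t=1ms: ALLOW
  req#2 t=1ms: ALLOW
  req#3 t=1ms: ALLOW
  req#4 t=1ms: DENY
  req#5 t=1ms: DENY
  req#6 t=1ms: DENY
  req#7 t=1ms: DENY
  req#8 t=2ms: ALLOW
  req#9 t=2ms: ALLOW
  req#10 t=3ms: ALLOW
  req#11 t=3ms: ALLOW
  req#12 t=4ms: ALLOW
  req#13 t=4ms: ALLOW
  req#14 t=4ms: DENY
  req#15 t=4ms: DENY
  req#16 t=4ms: DENY
  req#17 t=4ms: DENY

Answer: AAADDDDAAAAAADDDD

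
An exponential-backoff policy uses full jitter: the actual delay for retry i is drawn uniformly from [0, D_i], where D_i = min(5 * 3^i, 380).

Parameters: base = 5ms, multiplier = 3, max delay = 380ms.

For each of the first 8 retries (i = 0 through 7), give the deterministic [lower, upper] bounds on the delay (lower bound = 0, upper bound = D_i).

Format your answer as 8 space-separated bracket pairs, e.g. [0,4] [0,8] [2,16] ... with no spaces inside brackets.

Computing bounds per retry:
  i=0: D_i=min(5*3^0,380)=5, bounds=[0,5]
  i=1: D_i=min(5*3^1,380)=15, bounds=[0,15]
  i=2: D_i=min(5*3^2,380)=45, bounds=[0,45]
  i=3: D_i=min(5*3^3,380)=135, bounds=[0,135]
  i=4: D_i=min(5*3^4,380)=380, bounds=[0,380]
  i=5: D_i=min(5*3^5,380)=380, bounds=[0,380]
  i=6: D_i=min(5*3^6,380)=380, bounds=[0,380]
  i=7: D_i=min(5*3^7,380)=380, bounds=[0,380]

Answer: [0,5] [0,15] [0,45] [0,135] [0,380] [0,380] [0,380] [0,380]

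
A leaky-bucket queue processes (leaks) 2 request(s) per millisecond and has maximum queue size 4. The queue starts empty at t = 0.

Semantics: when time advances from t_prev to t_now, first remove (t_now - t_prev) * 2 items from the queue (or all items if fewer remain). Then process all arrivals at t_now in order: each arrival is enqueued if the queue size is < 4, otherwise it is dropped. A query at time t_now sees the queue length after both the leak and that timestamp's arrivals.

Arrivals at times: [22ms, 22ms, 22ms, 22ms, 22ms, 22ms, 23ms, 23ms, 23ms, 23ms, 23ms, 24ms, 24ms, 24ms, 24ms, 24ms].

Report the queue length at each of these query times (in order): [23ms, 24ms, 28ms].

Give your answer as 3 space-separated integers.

Queue lengths at query times:
  query t=23ms: backlog = 4
  query t=24ms: backlog = 4
  query t=28ms: backlog = 0

Answer: 4 4 0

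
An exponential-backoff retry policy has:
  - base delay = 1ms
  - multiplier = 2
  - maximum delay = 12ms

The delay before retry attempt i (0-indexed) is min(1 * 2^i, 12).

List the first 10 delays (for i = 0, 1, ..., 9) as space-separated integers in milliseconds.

Computing each delay:
  i=0: min(1*2^0, 12) = 1
  i=1: min(1*2^1, 12) = 2
  i=2: min(1*2^2, 12) = 4
  i=3: min(1*2^3, 12) = 8
  i=4: min(1*2^4, 12) = 12
  i=5: min(1*2^5, 12) = 12
  i=6: min(1*2^6, 12) = 12
  i=7: min(1*2^7, 12) = 12
  i=8: min(1*2^8, 12) = 12
  i=9: min(1*2^9, 12) = 12

Answer: 1 2 4 8 12 12 12 12 12 12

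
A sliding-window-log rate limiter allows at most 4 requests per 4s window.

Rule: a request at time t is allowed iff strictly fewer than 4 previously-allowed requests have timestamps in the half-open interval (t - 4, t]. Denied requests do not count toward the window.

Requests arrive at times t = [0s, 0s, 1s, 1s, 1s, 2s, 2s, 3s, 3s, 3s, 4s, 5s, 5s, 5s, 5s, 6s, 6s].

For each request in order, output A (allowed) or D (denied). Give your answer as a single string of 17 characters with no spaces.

Tracking allowed requests in the window:
  req#1 t=0s: ALLOW
  req#2 t=0s: ALLOW
  req#3 t=1s: ALLOW
  req#4 t=1s: ALLOW
  req#5 t=1s: DENY
  req#6 t=2s: DENY
  req#7 t=2s: DENY
  req#8 t=3s: DENY
  req#9 t=3s: DENY
  req#10 t=3s: DENY
  req#11 t=4s: ALLOW
  req#12 t=5s: ALLOW
  req#13 t=5s: ALLOW
  req#14 t=5s: ALLOW
  req#15 t=5s: DENY
  req#16 t=6s: DENY
  req#17 t=6s: DENY

Answer: AAAADDDDDDAAAADDD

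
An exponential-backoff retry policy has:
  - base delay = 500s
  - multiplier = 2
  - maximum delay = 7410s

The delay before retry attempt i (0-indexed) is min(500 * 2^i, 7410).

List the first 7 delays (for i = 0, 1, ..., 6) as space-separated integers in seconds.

Answer: 500 1000 2000 4000 7410 7410 7410

Derivation:
Computing each delay:
  i=0: min(500*2^0, 7410) = 500
  i=1: min(500*2^1, 7410) = 1000
  i=2: min(500*2^2, 7410) = 2000
  i=3: min(500*2^3, 7410) = 4000
  i=4: min(500*2^4, 7410) = 7410
  i=5: min(500*2^5, 7410) = 7410
  i=6: min(500*2^6, 7410) = 7410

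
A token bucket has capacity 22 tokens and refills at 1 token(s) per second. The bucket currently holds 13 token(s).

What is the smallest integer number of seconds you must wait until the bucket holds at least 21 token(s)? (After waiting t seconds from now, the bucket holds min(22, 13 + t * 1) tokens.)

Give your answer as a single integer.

Answer: 8

Derivation:
Need 13 + t * 1 >= 21, so t >= 8/1.
Smallest integer t = ceil(8/1) = 8.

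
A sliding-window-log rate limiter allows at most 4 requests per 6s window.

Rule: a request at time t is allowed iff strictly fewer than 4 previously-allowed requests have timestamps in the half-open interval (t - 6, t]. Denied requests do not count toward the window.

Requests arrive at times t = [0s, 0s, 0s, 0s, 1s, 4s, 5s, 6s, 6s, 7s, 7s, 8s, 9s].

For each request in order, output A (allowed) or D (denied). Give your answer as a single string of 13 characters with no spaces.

Tracking allowed requests in the window:
  req#1 t=0s: ALLOW
  req#2 t=0s: ALLOW
  req#3 t=0s: ALLOW
  req#4 t=0s: ALLOW
  req#5 t=1s: DENY
  req#6 t=4s: DENY
  req#7 t=5s: DENY
  req#8 t=6s: ALLOW
  req#9 t=6s: ALLOW
  req#10 t=7s: ALLOW
  req#11 t=7s: ALLOW
  req#12 t=8s: DENY
  req#13 t=9s: DENY

Answer: AAAADDDAAAADD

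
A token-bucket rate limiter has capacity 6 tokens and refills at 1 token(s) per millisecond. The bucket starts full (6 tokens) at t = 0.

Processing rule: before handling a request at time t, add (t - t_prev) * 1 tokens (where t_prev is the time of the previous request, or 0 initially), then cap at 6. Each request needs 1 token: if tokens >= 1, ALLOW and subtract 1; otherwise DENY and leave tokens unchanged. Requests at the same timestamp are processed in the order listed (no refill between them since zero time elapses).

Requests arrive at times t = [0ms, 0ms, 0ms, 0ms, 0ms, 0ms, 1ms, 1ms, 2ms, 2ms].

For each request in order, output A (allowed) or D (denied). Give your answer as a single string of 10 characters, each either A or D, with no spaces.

Simulating step by step:
  req#1 t=0ms: ALLOW
  req#2 t=0ms: ALLOW
  req#3 t=0ms: ALLOW
  req#4 t=0ms: ALLOW
  req#5 t=0ms: ALLOW
  req#6 t=0ms: ALLOW
  req#7 t=1ms: ALLOW
  req#8 t=1ms: DENY
  req#9 t=2ms: ALLOW
  req#10 t=2ms: DENY

Answer: AAAAAAADAD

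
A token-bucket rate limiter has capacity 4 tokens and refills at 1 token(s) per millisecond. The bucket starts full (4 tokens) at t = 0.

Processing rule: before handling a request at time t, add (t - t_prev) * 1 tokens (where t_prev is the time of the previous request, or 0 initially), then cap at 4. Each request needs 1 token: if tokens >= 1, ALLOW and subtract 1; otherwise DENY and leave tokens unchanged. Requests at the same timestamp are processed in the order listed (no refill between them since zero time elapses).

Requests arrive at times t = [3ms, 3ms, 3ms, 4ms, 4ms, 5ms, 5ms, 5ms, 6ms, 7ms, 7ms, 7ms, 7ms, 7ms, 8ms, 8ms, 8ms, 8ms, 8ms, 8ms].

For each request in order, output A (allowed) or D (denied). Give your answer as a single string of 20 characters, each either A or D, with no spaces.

Simulating step by step:
  req#1 t=3ms: ALLOW
  req#2 t=3ms: ALLOW
  req#3 t=3ms: ALLOW
  req#4 t=4ms: ALLOW
  req#5 t=4ms: ALLOW
  req#6 t=5ms: ALLOW
  req#7 t=5ms: DENY
  req#8 t=5ms: DENY
  req#9 t=6ms: ALLOW
  req#10 t=7ms: ALLOW
  req#11 t=7ms: DENY
  req#12 t=7ms: DENY
  req#13 t=7ms: DENY
  req#14 t=7ms: DENY
  req#15 t=8ms: ALLOW
  req#16 t=8ms: DENY
  req#17 t=8ms: DENY
  req#18 t=8ms: DENY
  req#19 t=8ms: DENY
  req#20 t=8ms: DENY

Answer: AAAAAADDAADDDDADDDDD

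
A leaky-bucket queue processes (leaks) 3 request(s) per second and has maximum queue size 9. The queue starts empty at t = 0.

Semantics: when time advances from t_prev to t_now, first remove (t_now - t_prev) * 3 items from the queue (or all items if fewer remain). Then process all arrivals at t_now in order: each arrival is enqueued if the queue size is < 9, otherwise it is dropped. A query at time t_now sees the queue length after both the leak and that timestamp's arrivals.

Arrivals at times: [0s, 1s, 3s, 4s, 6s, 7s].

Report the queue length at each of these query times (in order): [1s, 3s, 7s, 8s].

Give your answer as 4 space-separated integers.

Answer: 1 1 1 0

Derivation:
Queue lengths at query times:
  query t=1s: backlog = 1
  query t=3s: backlog = 1
  query t=7s: backlog = 1
  query t=8s: backlog = 0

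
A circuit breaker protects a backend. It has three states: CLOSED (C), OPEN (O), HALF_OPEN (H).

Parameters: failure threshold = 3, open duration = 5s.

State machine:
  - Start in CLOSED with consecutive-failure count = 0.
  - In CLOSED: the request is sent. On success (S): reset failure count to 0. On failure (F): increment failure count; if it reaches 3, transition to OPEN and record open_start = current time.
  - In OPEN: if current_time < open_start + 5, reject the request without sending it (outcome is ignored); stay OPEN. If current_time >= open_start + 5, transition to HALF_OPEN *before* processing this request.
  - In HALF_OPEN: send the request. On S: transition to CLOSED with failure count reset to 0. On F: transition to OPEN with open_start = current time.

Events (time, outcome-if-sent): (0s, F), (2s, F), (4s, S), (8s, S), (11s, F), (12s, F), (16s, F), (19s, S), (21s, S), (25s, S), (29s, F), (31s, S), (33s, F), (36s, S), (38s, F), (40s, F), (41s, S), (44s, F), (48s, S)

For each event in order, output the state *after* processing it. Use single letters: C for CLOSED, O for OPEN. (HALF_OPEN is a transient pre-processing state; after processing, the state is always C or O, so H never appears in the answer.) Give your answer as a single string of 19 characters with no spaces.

Answer: CCCCCCOOCCCCCCCCCCC

Derivation:
State after each event:
  event#1 t=0s outcome=F: state=CLOSED
  event#2 t=2s outcome=F: state=CLOSED
  event#3 t=4s outcome=S: state=CLOSED
  event#4 t=8s outcome=S: state=CLOSED
  event#5 t=11s outcome=F: state=CLOSED
  event#6 t=12s outcome=F: state=CLOSED
  event#7 t=16s outcome=F: state=OPEN
  event#8 t=19s outcome=S: state=OPEN
  event#9 t=21s outcome=S: state=CLOSED
  event#10 t=25s outcome=S: state=CLOSED
  event#11 t=29s outcome=F: state=CLOSED
  event#12 t=31s outcome=S: state=CLOSED
  event#13 t=33s outcome=F: state=CLOSED
  event#14 t=36s outcome=S: state=CLOSED
  event#15 t=38s outcome=F: state=CLOSED
  event#16 t=40s outcome=F: state=CLOSED
  event#17 t=41s outcome=S: state=CLOSED
  event#18 t=44s outcome=F: state=CLOSED
  event#19 t=48s outcome=S: state=CLOSED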